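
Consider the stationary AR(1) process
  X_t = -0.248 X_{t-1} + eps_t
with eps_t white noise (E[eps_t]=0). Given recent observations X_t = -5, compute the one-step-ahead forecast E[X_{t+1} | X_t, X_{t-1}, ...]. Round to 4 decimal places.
E[X_{t+1} \mid \mathcal F_t] = 1.2400

For an AR(p) model X_t = c + sum_i phi_i X_{t-i} + eps_t, the
one-step-ahead conditional mean is
  E[X_{t+1} | X_t, ...] = c + sum_i phi_i X_{t+1-i}.
Substitute known values:
  E[X_{t+1} | ...] = (-0.248) * (-5)
                   = 1.2400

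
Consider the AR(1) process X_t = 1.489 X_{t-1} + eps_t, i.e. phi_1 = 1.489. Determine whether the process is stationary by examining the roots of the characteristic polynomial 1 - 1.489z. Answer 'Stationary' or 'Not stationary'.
\text{Not stationary}

The AR(p) characteristic polynomial is P(z) = 1 - 1.489z.
Stationarity requires all roots to lie outside the unit circle, i.e. |z| > 1 for every root.
This is linear in z: 1 + (-1.489) z = 0  =>  z = -1/(-1.489) = 0.671592,  |z| = 0.671592.
Moduli of all roots: 0.6716.
All moduli strictly greater than 1? No.
Verdict: Not stationary.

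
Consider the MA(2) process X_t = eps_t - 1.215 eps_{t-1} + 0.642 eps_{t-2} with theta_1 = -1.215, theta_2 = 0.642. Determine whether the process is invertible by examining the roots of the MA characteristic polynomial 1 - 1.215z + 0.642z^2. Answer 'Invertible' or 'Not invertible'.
\text{Invertible}

The MA(q) characteristic polynomial is P(z) = 1 - 1.215z + 0.642z^2.
Invertibility requires all roots to lie outside the unit circle, i.e. |z| > 1 for every root.
Set 1 + (-1.215) z + (0.642) z^2 = 0, i.e. a z^2 + b z + c = 0 with a = 0.642, b = -1.215, c = 1.
Discriminant D = b^2 - 4ac = (-1.215)^2 - 4*(0.642)*1 = 1.476225 - (2.568) = -1.091775.
D < 0, so the roots are the complex-conjugate pair z = (-b +/- i sqrt(-D)) / (2a) = 0.9463 +/- 0.8138i.
For a conjugate pair |z|^2 = z * conj(z) = (product of roots) = c/a = 1/(0.642) = 1.557632, so |z| = sqrt(1.557632) = 1.2481 for both roots.
Moduli of all roots: 1.2481, 1.2481.
All moduli strictly greater than 1? Yes.
Verdict: Invertible.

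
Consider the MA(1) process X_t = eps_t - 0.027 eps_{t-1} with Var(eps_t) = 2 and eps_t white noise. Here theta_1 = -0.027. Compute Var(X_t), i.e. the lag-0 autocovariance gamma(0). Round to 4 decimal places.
\gamma(0) = 2.0015

For an MA(q) process X_t = eps_t + sum_i theta_i eps_{t-i} with
Var(eps_t) = sigma^2, the variance is
  gamma(0) = sigma^2 * (1 + sum_i theta_i^2).
  sum_i theta_i^2 = (-0.027)^2 = 0.000729.
  gamma(0) = 2 * (1 + 0.000729) = 2 * 1.000729 = 2.001458, which rounds to 2.0015.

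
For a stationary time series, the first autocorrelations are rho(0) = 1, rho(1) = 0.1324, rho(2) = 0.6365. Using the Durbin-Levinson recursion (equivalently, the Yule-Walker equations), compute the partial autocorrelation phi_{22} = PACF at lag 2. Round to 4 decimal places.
\phi_{22} = 0.6300

The PACF at lag k is phi_{kk}, the last component of the solution
to the Yule-Walker system G_k phi = r_k where
  (G_k)_{ij} = rho(|i - j|), (r_k)_i = rho(i), i,j = 1..k.
Equivalently, Durbin-Levinson gives phi_{kk} iteratively:
  phi_{11} = rho(1)
  phi_{kk} = [rho(k) - sum_{j=1..k-1} phi_{k-1,j} rho(k-j)]
            / [1 - sum_{j=1..k-1} phi_{k-1,j} rho(j)],
  phi_{k,j} = phi_{k-1,j} - phi_{kk} phi_{k-1,k-j},  j = 1..k-1.
Step k = 1:
  phi_11 = rho(1) = 0.1324.
Step k = 2:
  phi_22 = [rho(2) - phi_11 rho(1)] / [1 - phi_11 rho(1)] = [0.6365 - (0.1324)(0.1324)] / [1 - (0.1324)(0.1324)]
         = 0.61897024 / 0.98247024 = 0.63.
Therefore phi_{22} = 0.6300.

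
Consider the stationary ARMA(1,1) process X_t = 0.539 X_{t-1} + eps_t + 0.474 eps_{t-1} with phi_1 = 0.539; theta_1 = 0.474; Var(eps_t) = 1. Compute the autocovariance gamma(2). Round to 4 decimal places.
\gamma(2) = 0.9662

Multiply the model equation by X_{t-k} and take expectations. With theta_0 = psi_0 = 1 and psi_j the MA(infinity) weights, this gives
  gamma(k) - sum_i phi_i gamma(k-i) = c_k,
  c_k = sigma^2 * sum_{j=k..q} theta_j psi_{j-k}   (c_k = 0 for k > q),
using gamma(-m) = gamma(m).
psi-weights needed (psi_j = theta_j + sum_i phi_i psi_{j-i}):
  psi_1 = theta_1 + phi_1 = 0.474 + (0.539) = 1.013
Right-hand sides:
  c_0 = sigma^2 (1 + theta_1 psi_1) = 1 * (1 + (0.474)(1.013)) = 1 * 1.480162 = 1.480162
  c_1 = sigma^2 theta_1 = 1 * (0.474) = 0.474
  c_2 = 0
Equations for k = 0 and k = 1 (AR order 1):
  gamma(0) = phi_1 gamma(1) + c_0
  gamma(1) = phi_1 gamma(0) + c_1
Substituting the second into the first: gamma(0) (1 - phi_1^2) = c_0 + phi_1 c_1, so
  gamma(0) = (c_0 + phi_1 c_1) / (1 - phi_1^2) = (1.480162 + (0.539)(0.474)) / (1 - (0.539)^2) = 1.735648 / 0.709479 = 2.44637.
  gamma(1) = phi_1 gamma(0) + c_1 = (0.539)(2.44637) + (0.474) = 1.792593.
For k = 2 (> q): gamma(2) = phi_1 gamma(1) = (0.539)(1.792593) = 0.966208.
Therefore gamma(2) = 0.9662 (to 4 decimal places).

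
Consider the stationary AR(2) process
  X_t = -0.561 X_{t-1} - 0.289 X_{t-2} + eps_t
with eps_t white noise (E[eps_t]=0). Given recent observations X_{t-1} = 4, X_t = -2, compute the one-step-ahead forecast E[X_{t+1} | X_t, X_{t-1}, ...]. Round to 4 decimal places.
E[X_{t+1} \mid \mathcal F_t] = -0.0340

For an AR(p) model X_t = c + sum_i phi_i X_{t-i} + eps_t, the
one-step-ahead conditional mean is
  E[X_{t+1} | X_t, ...] = c + sum_i phi_i X_{t+1-i}.
Substitute known values:
  E[X_{t+1} | ...] = (-0.561) * (-2) + (-0.289) * (4)
                   = -0.0340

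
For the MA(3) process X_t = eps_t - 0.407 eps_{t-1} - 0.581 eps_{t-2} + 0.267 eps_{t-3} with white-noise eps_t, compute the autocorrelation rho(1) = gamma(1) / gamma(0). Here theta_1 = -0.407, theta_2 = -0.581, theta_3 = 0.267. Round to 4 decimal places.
\rho(1) = -0.2068

For an MA(q) process with theta_0 = 1, the autocovariance is
  gamma(k) = sigma^2 * sum_{i=0..q-k} theta_i * theta_{i+k},
and rho(k) = gamma(k) / gamma(0). Sigma^2 cancels.
  numerator   = (1)*(-0.407) + (-0.407)*(-0.581) + (-0.581)*(0.267) = -0.32566.
  denominator = (1)^2 + (-0.407)^2 + (-0.581)^2 + (0.267)^2 = 1.574499.
  rho(1) = -0.32566 / 1.574499 = -0.2068.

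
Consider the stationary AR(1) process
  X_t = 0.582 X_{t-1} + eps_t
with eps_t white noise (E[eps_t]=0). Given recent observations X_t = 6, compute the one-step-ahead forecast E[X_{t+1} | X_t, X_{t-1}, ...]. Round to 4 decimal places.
E[X_{t+1} \mid \mathcal F_t] = 3.4920

For an AR(p) model X_t = c + sum_i phi_i X_{t-i} + eps_t, the
one-step-ahead conditional mean is
  E[X_{t+1} | X_t, ...] = c + sum_i phi_i X_{t+1-i}.
Substitute known values:
  E[X_{t+1} | ...] = (0.582) * (6)
                   = 3.4920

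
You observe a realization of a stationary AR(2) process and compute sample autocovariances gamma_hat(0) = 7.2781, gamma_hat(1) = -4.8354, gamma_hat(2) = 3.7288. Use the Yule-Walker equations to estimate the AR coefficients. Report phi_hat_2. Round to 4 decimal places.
\hat\phi_{2} = 0.1270

The Yule-Walker equations for an AR(p) process read, in matrix form,
  Gamma_p phi = r_p,   with   (Gamma_p)_{ij} = gamma(|i - j|),
                       (r_p)_i = gamma(i),   i,j = 1..p.
Substitute the sample gammas (Toeplitz matrix and right-hand side of size 2):
  Gamma_p = [[7.2781, -4.8354], [-4.8354, 7.2781]]
  r_p     = [-4.8354, 3.7288]
Written out:
  7.2781 phi_1 - 4.8354 phi_2 = -4.8354
  -4.8354 phi_1 + 7.2781 phi_2 = 3.7288
Solve by Cramer's rule:
  det = gamma(0)^2 - gamma(1)^2 = (7.2781)^2 - (-4.8354)^2 = 52.97073961 - 23.38109316 = 29.58964645
  phi_hat_1 = [gamma(1) gamma(0) - gamma(1) gamma(2)] / det = [(-4.8354)(7.2781) - (-4.8354)(3.7288)] / 29.58964645 = -17.16228522 / 29.58964645 = -0.58
  phi_hat_2 = [gamma(0) gamma(2) - gamma(1)^2] / det = [(7.2781)(3.7288) - (-4.8354)^2] / 29.58964645 = 3.75748612 / 29.58964645 = 0.127
So phi_hat = [-0.5800, 0.1270].
Therefore phi_hat_2 = 0.1270.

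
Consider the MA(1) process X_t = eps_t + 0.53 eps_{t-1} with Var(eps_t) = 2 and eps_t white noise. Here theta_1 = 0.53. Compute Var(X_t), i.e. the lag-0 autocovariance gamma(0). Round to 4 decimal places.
\gamma(0) = 2.5618

For an MA(q) process X_t = eps_t + sum_i theta_i eps_{t-i} with
Var(eps_t) = sigma^2, the variance is
  gamma(0) = sigma^2 * (1 + sum_i theta_i^2).
  sum_i theta_i^2 = (0.53)^2 = 0.2809.
  gamma(0) = 2 * (1 + 0.2809) = 2 * 1.2809 = 2.5618.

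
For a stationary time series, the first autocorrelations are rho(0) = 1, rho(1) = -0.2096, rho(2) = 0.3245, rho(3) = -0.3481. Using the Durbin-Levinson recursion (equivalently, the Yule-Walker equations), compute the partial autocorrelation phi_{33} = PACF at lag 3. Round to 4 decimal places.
\phi_{33} = -0.2730

The PACF at lag k is phi_{kk}, the last component of the solution
to the Yule-Walker system G_k phi = r_k where
  (G_k)_{ij} = rho(|i - j|), (r_k)_i = rho(i), i,j = 1..k.
Equivalently, Durbin-Levinson gives phi_{kk} iteratively:
  phi_{11} = rho(1)
  phi_{kk} = [rho(k) - sum_{j=1..k-1} phi_{k-1,j} rho(k-j)]
            / [1 - sum_{j=1..k-1} phi_{k-1,j} rho(j)],
  phi_{k,j} = phi_{k-1,j} - phi_{kk} phi_{k-1,k-j},  j = 1..k-1.
Step k = 1:
  phi_11 = rho(1) = -0.2096.
Step k = 2:
  phi_22 = [rho(2) - phi_11 rho(1)] / [1 - phi_11 rho(1)] = [0.3245 - (-0.2096)(-0.2096)] / [1 - (-0.2096)(-0.2096)]
         = 0.28056784 / 0.95606784 = 0.29346.
  Update: phi_21 = phi_11 - phi_22 phi_11 = -0.2096 - (0.29346)(-0.2096) = -0.148091.
Step k = 3:
  phi_33 = [rho(3) - phi_21 rho(2) - phi_22 rho(1)] / [1 - phi_21 rho(1) - phi_22 rho(2)]
    numerator   = -0.3481 - (-0.148091)(0.3245) - (0.29346)(-0.2096) = -0.2385353
    denominator = 1 - (-0.148091)(-0.2096) - (0.29346)(0.3245) = 0.87373235
  phi_33 = -0.2385353 / 0.87373235 = -0.273.
Therefore phi_{33} = -0.2730.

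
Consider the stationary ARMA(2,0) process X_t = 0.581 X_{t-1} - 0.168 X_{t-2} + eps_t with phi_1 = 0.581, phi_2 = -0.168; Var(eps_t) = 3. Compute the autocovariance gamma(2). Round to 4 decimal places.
\gamma(2) = 0.4964

Multiply the model equation by X_{t-k} and take expectations. With theta_0 = psi_0 = 1 and psi_j the MA(infinity) weights, this gives
  gamma(k) - sum_i phi_i gamma(k-i) = c_k,
  c_k = sigma^2 * sum_{j=k..q} theta_j psi_{j-k}   (c_k = 0 for k > q),
using gamma(-m) = gamma(m).
Pure AR (q = 0): c_0 = sigma^2 = 3, c_k = 0 for k >= 1.
Equations for k = 0, 1, 2 (AR order 2, c_2 = 0):
  (E0) gamma(0) = phi_1 gamma(1) + phi_2 gamma(2) + c_0
  (E1) gamma(1) = phi_1 gamma(0) + phi_2 gamma(1) + c_1
  (E2) gamma(2) = phi_1 gamma(1) + phi_2 gamma(0)
From (E1): gamma(1) = A gamma(0) + B with
  A = phi_1 / (1 - phi_2) = 0.581 / 1.168 = 0.497432,   B = c_1 / (1 - phi_2) = 0 / 1.168 = 0.
Insert (E2) into (E0): gamma(0) (1 - phi_2^2) = phi_1 (1 + phi_2) gamma(1) + c_0.
  phi_1 (1 + phi_2) = (0.581)(0.832) = 0.483392,   1 - phi_2^2 = 0.971776.
Replace gamma(1) by A gamma(0) + B and collect gamma(0):
  gamma(0) [0.971776 - (0.483392)(0.497432)] = c_0 = 3
  gamma(0) * 0.731322 = 3
  gamma(0) = 3 / 0.731322 = 4.102163.
  gamma(1) = A gamma(0) = (0.497432)(4.102163) = 2.040545.
  gamma(2) = phi_1 gamma(1) + phi_2 gamma(0) = (0.581)(2.040545) + (-0.168)(4.102163) = 0.496393.
Therefore gamma(2) = 0.4964 (to 4 decimal places).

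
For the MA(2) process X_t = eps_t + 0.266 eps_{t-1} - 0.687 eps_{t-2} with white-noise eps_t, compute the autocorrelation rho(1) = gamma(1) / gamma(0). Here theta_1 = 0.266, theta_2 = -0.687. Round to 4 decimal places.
\rho(1) = 0.0540

For an MA(q) process with theta_0 = 1, the autocovariance is
  gamma(k) = sigma^2 * sum_{i=0..q-k} theta_i * theta_{i+k},
and rho(k) = gamma(k) / gamma(0). Sigma^2 cancels.
  numerator   = (1)*(0.266) + (0.266)*(-0.687) = 0.083258.
  denominator = (1)^2 + (0.266)^2 + (-0.687)^2 = 1.542725.
  rho(1) = 0.083258 / 1.542725 = 0.0540.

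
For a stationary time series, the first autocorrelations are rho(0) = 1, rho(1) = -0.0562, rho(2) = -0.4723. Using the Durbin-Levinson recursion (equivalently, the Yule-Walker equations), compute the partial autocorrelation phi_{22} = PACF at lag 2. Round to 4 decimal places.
\phi_{22} = -0.4770

The PACF at lag k is phi_{kk}, the last component of the solution
to the Yule-Walker system G_k phi = r_k where
  (G_k)_{ij} = rho(|i - j|), (r_k)_i = rho(i), i,j = 1..k.
Equivalently, Durbin-Levinson gives phi_{kk} iteratively:
  phi_{11} = rho(1)
  phi_{kk} = [rho(k) - sum_{j=1..k-1} phi_{k-1,j} rho(k-j)]
            / [1 - sum_{j=1..k-1} phi_{k-1,j} rho(j)],
  phi_{k,j} = phi_{k-1,j} - phi_{kk} phi_{k-1,k-j},  j = 1..k-1.
Step k = 1:
  phi_11 = rho(1) = -0.0562.
Step k = 2:
  phi_22 = [rho(2) - phi_11 rho(1)] / [1 - phi_11 rho(1)] = [-0.4723 - (-0.0562)(-0.0562)] / [1 - (-0.0562)(-0.0562)]
         = -0.47545844 / 0.99684156 = -0.477.
Therefore phi_{22} = -0.4770.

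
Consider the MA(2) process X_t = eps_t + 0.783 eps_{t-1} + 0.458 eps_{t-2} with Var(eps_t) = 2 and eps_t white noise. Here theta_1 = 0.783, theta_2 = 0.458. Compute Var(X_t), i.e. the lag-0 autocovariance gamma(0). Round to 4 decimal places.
\gamma(0) = 3.6457

For an MA(q) process X_t = eps_t + sum_i theta_i eps_{t-i} with
Var(eps_t) = sigma^2, the variance is
  gamma(0) = sigma^2 * (1 + sum_i theta_i^2).
  sum_i theta_i^2 = (0.783)^2 + (0.458)^2 = 0.613089 + 0.209764 = 0.822853.
  gamma(0) = 2 * (1 + 0.822853) = 2 * 1.822853 = 3.645706, which rounds to 3.6457.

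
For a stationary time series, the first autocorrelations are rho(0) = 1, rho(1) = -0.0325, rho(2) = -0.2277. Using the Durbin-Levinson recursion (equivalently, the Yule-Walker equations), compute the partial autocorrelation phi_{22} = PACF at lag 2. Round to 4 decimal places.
\phi_{22} = -0.2290

The PACF at lag k is phi_{kk}, the last component of the solution
to the Yule-Walker system G_k phi = r_k where
  (G_k)_{ij} = rho(|i - j|), (r_k)_i = rho(i), i,j = 1..k.
Equivalently, Durbin-Levinson gives phi_{kk} iteratively:
  phi_{11} = rho(1)
  phi_{kk} = [rho(k) - sum_{j=1..k-1} phi_{k-1,j} rho(k-j)]
            / [1 - sum_{j=1..k-1} phi_{k-1,j} rho(j)],
  phi_{k,j} = phi_{k-1,j} - phi_{kk} phi_{k-1,k-j},  j = 1..k-1.
Step k = 1:
  phi_11 = rho(1) = -0.0325.
Step k = 2:
  phi_22 = [rho(2) - phi_11 rho(1)] / [1 - phi_11 rho(1)] = [-0.2277 - (-0.0325)(-0.0325)] / [1 - (-0.0325)(-0.0325)]
         = -0.22875625 / 0.99894375 = -0.229.
Therefore phi_{22} = -0.2290.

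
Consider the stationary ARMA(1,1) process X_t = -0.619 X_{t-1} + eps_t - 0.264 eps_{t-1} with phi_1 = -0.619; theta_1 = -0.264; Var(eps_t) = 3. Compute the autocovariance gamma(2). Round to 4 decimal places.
\gamma(2) = 3.0927

Multiply the model equation by X_{t-k} and take expectations. With theta_0 = psi_0 = 1 and psi_j the MA(infinity) weights, this gives
  gamma(k) - sum_i phi_i gamma(k-i) = c_k,
  c_k = sigma^2 * sum_{j=k..q} theta_j psi_{j-k}   (c_k = 0 for k > q),
using gamma(-m) = gamma(m).
psi-weights needed (psi_j = theta_j + sum_i phi_i psi_{j-i}):
  psi_1 = theta_1 + phi_1 = -0.264 + (-0.619) = -0.883
Right-hand sides:
  c_0 = sigma^2 (1 + theta_1 psi_1) = 3 * (1 + (-0.264)(-0.883)) = 3 * 1.233112 = 3.699336
  c_1 = sigma^2 theta_1 = 3 * (-0.264) = -0.792
  c_2 = 0
Equations for k = 0 and k = 1 (AR order 1):
  gamma(0) = phi_1 gamma(1) + c_0
  gamma(1) = phi_1 gamma(0) + c_1
Substituting the second into the first: gamma(0) (1 - phi_1^2) = c_0 + phi_1 c_1, so
  gamma(0) = (c_0 + phi_1 c_1) / (1 - phi_1^2) = (3.699336 + (-0.619)(-0.792)) / (1 - (-0.619)^2) = 4.189584 / 0.616839 = 6.792022.
  gamma(1) = phi_1 gamma(0) + c_1 = (-0.619)(6.792022) + (-0.792) = -4.996262.
For k = 2 (> q): gamma(2) = phi_1 gamma(1) = (-0.619)(-4.996262) = 3.092686.
Therefore gamma(2) = 3.0927 (to 4 decimal places).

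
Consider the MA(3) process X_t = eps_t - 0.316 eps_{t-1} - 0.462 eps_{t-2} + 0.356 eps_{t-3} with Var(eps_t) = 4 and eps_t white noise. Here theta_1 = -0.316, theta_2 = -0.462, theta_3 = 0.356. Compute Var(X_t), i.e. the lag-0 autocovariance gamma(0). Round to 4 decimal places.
\gamma(0) = 5.7601

For an MA(q) process X_t = eps_t + sum_i theta_i eps_{t-i} with
Var(eps_t) = sigma^2, the variance is
  gamma(0) = sigma^2 * (1 + sum_i theta_i^2).
  sum_i theta_i^2 = (-0.316)^2 + (-0.462)^2 + (0.356)^2 = 0.099856 + 0.213444 + 0.126736 = 0.440036.
  gamma(0) = 4 * (1 + 0.440036) = 4 * 1.440036 = 5.760144, which rounds to 5.7601.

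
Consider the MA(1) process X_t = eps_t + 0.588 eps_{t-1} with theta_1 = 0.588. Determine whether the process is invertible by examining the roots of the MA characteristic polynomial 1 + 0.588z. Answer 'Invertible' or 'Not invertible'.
\text{Invertible}

The MA(q) characteristic polynomial is P(z) = 1 + 0.588z.
Invertibility requires all roots to lie outside the unit circle, i.e. |z| > 1 for every root.
This is linear in z: 1 + (0.588) z = 0  =>  z = -1/(0.588) = -1.70068,  |z| = 1.70068.
Moduli of all roots: 1.7007.
All moduli strictly greater than 1? Yes.
Verdict: Invertible.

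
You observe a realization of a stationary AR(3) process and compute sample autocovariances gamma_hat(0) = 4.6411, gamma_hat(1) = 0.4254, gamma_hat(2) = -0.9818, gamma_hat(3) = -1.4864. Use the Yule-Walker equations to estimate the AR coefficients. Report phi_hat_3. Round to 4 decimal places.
\hat\phi_{3} = -0.2930

The Yule-Walker equations for an AR(p) process read, in matrix form,
  Gamma_p phi = r_p,   with   (Gamma_p)_{ij} = gamma(|i - j|),
                       (r_p)_i = gamma(i),   i,j = 1..p.
Substitute the sample gammas (Toeplitz matrix and right-hand side of size 3):
  Gamma_p = [[4.6411, 0.4254, -0.9818], [0.4254, 4.6411, 0.4254], [-0.9818, 0.4254, 4.6411]]
  r_p     = [0.4254, -0.9818, -1.4864]
Written out (R1..R3):
  (R1) 4.6411 phi_1 + 0.4254 phi_2 - 0.9818 phi_3 = 0.4254
  (R2) 0.4254 phi_1 + 4.6411 phi_2 + 0.4254 phi_3 = -0.9818
  (R3) -0.9818 phi_1 + 0.4254 phi_2 + 4.6411 phi_3 = -1.4864
Gaussian elimination:
  R2 <- R2 - (0.4254/4.6411) R1 = R2 - (0.091659) R1:  4.602108 phi_2 + 0.515391 phi_3 = -1.020792
  R3 <- R3 - (-0.9818/4.6411) R1 = R3 - (-0.211545) R1:  0.515391 phi_2 + 4.433405 phi_3 = -1.396409
  R3 <- R3 - (0.515391/4.602108) R2 = R3 - (0.11199) R2:  4.375687 phi_3 = -1.28209
Back-substitution:
  phi_hat_3 = -1.28209 / 4.375687 = -0.293003
  phi_hat_2 = (-1.020792 - (0.515391)(-0.293003)) / 4.602108 = -0.188996
  phi_hat_1 = (0.4254 - (0.4254)(-0.188996) - (-0.9818)(-0.293003)) / 4.6411 = 0.046999
So phi_hat = [0.0470, -0.1890, -0.2930].
Therefore phi_hat_3 = -0.2930.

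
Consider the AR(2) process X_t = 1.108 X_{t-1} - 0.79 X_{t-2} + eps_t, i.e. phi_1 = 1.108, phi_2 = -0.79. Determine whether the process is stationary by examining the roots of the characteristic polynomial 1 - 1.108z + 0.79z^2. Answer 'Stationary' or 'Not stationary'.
\text{Stationary}

The AR(p) characteristic polynomial is P(z) = 1 - 1.108z + 0.79z^2.
Stationarity requires all roots to lie outside the unit circle, i.e. |z| > 1 for every root.
Set 1 + (-1.108) z + (0.79) z^2 = 0, i.e. a z^2 + b z + c = 0 with a = 0.79, b = -1.108, c = 1.
Discriminant D = b^2 - 4ac = (-1.108)^2 - 4*(0.79)*1 = 1.227664 - (3.16) = -1.932336.
D < 0, so the roots are the complex-conjugate pair z = (-b +/- i sqrt(-D)) / (2a) = 0.7013 +/- 0.8798i.
For a conjugate pair |z|^2 = z * conj(z) = (product of roots) = c/a = 1/(0.79) = 1.265823, so |z| = sqrt(1.265823) = 1.1251 for both roots.
Moduli of all roots: 1.1251, 1.1251.
All moduli strictly greater than 1? Yes.
Verdict: Stationary.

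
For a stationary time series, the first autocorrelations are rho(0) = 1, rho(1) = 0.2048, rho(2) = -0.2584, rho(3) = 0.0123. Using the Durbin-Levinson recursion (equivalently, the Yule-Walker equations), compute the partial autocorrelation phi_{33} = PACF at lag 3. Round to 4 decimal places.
\phi_{33} = 0.1690

The PACF at lag k is phi_{kk}, the last component of the solution
to the Yule-Walker system G_k phi = r_k where
  (G_k)_{ij} = rho(|i - j|), (r_k)_i = rho(i), i,j = 1..k.
Equivalently, Durbin-Levinson gives phi_{kk} iteratively:
  phi_{11} = rho(1)
  phi_{kk} = [rho(k) - sum_{j=1..k-1} phi_{k-1,j} rho(k-j)]
            / [1 - sum_{j=1..k-1} phi_{k-1,j} rho(j)],
  phi_{k,j} = phi_{k-1,j} - phi_{kk} phi_{k-1,k-j},  j = 1..k-1.
Step k = 1:
  phi_11 = rho(1) = 0.2048.
Step k = 2:
  phi_22 = [rho(2) - phi_11 rho(1)] / [1 - phi_11 rho(1)] = [-0.2584 - (0.2048)(0.2048)] / [1 - (0.2048)(0.2048)]
         = -0.30034304 / 0.95805696 = -0.313492.
  Update: phi_21 = phi_11 - phi_22 phi_11 = 0.2048 - (-0.313492)(0.2048) = 0.269003.
Step k = 3:
  phi_33 = [rho(3) - phi_21 rho(2) - phi_22 rho(1)] / [1 - phi_21 rho(1) - phi_22 rho(2)]
    numerator   = 0.0123 - (0.269003)(-0.2584) - (-0.313492)(0.2048) = 0.14601354
    denominator = 1 - (0.269003)(0.2048) - (-0.313492)(-0.2584) = 0.86390187
  phi_33 = 0.14601354 / 0.86390187 = 0.169.
Therefore phi_{33} = 0.1690.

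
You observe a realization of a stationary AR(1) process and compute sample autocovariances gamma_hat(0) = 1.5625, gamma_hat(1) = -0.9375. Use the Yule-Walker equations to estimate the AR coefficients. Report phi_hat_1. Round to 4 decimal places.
\hat\phi_{1} = -0.6000

The Yule-Walker equations for an AR(p) process read, in matrix form,
  Gamma_p phi = r_p,   with   (Gamma_p)_{ij} = gamma(|i - j|),
                       (r_p)_i = gamma(i),   i,j = 1..p.
Substitute the sample gammas (Toeplitz matrix and right-hand side of size 1):
  Gamma_p = [[1.5625]]
  r_p     = [-0.9375]
With p = 1 this is the single equation gamma(0) phi_1 = gamma(1):
  phi_hat_1 = gamma(1) / gamma(0) = -0.9375 / 1.5625 = -0.6000.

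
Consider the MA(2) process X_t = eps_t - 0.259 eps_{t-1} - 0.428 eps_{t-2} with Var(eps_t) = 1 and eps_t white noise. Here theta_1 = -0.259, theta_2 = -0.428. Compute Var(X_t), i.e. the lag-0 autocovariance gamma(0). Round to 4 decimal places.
\gamma(0) = 1.2503

For an MA(q) process X_t = eps_t + sum_i theta_i eps_{t-i} with
Var(eps_t) = sigma^2, the variance is
  gamma(0) = sigma^2 * (1 + sum_i theta_i^2).
  sum_i theta_i^2 = (-0.259)^2 + (-0.428)^2 = 0.067081 + 0.183184 = 0.250265.
  gamma(0) = 1 * (1 + 0.250265) = 1 * 1.250265 = 1.250265, which rounds to 1.2503.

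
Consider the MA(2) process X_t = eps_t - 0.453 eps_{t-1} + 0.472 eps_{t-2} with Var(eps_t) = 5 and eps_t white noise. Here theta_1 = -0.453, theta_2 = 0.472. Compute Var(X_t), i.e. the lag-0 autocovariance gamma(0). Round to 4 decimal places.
\gamma(0) = 7.1400

For an MA(q) process X_t = eps_t + sum_i theta_i eps_{t-i} with
Var(eps_t) = sigma^2, the variance is
  gamma(0) = sigma^2 * (1 + sum_i theta_i^2).
  sum_i theta_i^2 = (-0.453)^2 + (0.472)^2 = 0.205209 + 0.222784 = 0.427993.
  gamma(0) = 5 * (1 + 0.427993) = 5 * 1.427993 = 7.139965, which rounds to 7.1400.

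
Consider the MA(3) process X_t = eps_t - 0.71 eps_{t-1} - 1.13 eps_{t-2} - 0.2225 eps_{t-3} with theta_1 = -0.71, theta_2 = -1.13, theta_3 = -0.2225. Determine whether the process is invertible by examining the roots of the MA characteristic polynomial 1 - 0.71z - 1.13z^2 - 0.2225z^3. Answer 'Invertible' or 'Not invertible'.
\text{Not invertible}

The MA(q) characteristic polynomial is P(z) = 1 - 0.71z - 1.13z^2 - 0.2225z^3.
Invertibility requires all roots to lie outside the unit circle, i.e. |z| > 1 for every root.
Degree 3: look for a simple real root z0 first, then factor out (1 - z/z0) and solve the remaining quadratic.
Testing z0 = -4: P(-4) = 1 + (-0.71)(-4) + (-1.13)(-4)^2 + (-0.2225)(-4)^3
  = 1 + (2.84) + (-18.08) + (14.24) = 0.  So z_0 = -4 is a root, |z_0| = 4.
Divide out the factor (1 + 0.25 z) = (1 - z/z0) (since 1/z0 = -0.25):
  P(z) = (1 + 0.25 z)(1 + (-0.96) z + (-0.89) z^2)
  [check: z-coef -0.96 - (-0.25) = -0.71; z^2-coef -0.89 - (-0.25)(-0.96) = -1.13; z^3-coef -(-0.25)(-0.89) = -0.2225.]
Remaining roots from the quadratic factor 1 + (-0.96) z + (-0.89) z^2:
  Set 1 + (-0.96) z + (-0.89) z^2 = 0, i.e. a z^2 + b z + c = 0 with a = -0.89, b = -0.96, c = 1.
  Discriminant D = b^2 - 4ac = (-0.96)^2 - 4*(-0.89)*1 = 0.9216 - (-3.56) = 4.4816.
  D >= 0, so the roots are real: z = (-b +/- sqrt(D)) / (2a) = (0.96 +/- 2.116979) / (-1.78).
    z_1 = (0.96 + 2.116979) / (-1.78) = -1.7286,   |z_1| = 1.7286.
    z_2 = (0.96 - 2.116979) / (-1.78) = 0.65,   |z_2| = 0.65.
Moduli of all roots: 4.0000, 1.7286, 0.6500.
All moduli strictly greater than 1? No.
Verdict: Not invertible.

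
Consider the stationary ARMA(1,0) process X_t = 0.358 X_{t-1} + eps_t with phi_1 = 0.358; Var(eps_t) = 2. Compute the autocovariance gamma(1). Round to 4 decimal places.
\gamma(1) = 0.8213

Multiply the model equation by X_{t-k} and take expectations. With theta_0 = psi_0 = 1 and psi_j the MA(infinity) weights, this gives
  gamma(k) - sum_i phi_i gamma(k-i) = c_k,
  c_k = sigma^2 * sum_{j=k..q} theta_j psi_{j-k}   (c_k = 0 for k > q),
using gamma(-m) = gamma(m).
Pure AR (q = 0): c_0 = sigma^2 = 2, c_k = 0 for k >= 1.
Equations for k = 0 and k = 1 (AR order 1):
  gamma(0) = phi_1 gamma(1) + c_0
  gamma(1) = phi_1 gamma(0) + c_1
Substituting the second into the first: gamma(0) (1 - phi_1^2) = c_0 + phi_1 c_1, so
  gamma(0) = c_0 / (1 - phi_1^2) = 2 / (1 - (0.358)^2) = 2 / 0.871836 = 2.294009.
  gamma(1) = phi_1 gamma(0) = (0.358)(2.294009) = 0.821255.
Therefore gamma(1) = 0.8213 (to 4 decimal places).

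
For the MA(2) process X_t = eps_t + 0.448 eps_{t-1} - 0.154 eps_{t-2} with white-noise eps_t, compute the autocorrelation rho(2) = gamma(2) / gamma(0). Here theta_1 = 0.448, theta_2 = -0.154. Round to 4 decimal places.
\rho(2) = -0.1258

For an MA(q) process with theta_0 = 1, the autocovariance is
  gamma(k) = sigma^2 * sum_{i=0..q-k} theta_i * theta_{i+k},
and rho(k) = gamma(k) / gamma(0). Sigma^2 cancels.
  numerator   = (1)*(-0.154) = -0.154.
  denominator = (1)^2 + (0.448)^2 + (-0.154)^2 = 1.22442.
  rho(2) = -0.154 / 1.22442 = -0.1258.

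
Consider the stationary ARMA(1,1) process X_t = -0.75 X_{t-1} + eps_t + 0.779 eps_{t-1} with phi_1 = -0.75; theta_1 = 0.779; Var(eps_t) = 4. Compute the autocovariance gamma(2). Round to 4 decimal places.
\gamma(2) = -0.0827

Multiply the model equation by X_{t-k} and take expectations. With theta_0 = psi_0 = 1 and psi_j the MA(infinity) weights, this gives
  gamma(k) - sum_i phi_i gamma(k-i) = c_k,
  c_k = sigma^2 * sum_{j=k..q} theta_j psi_{j-k}   (c_k = 0 for k > q),
using gamma(-m) = gamma(m).
psi-weights needed (psi_j = theta_j + sum_i phi_i psi_{j-i}):
  psi_1 = theta_1 + phi_1 = 0.779 + (-0.75) = 0.029
Right-hand sides:
  c_0 = sigma^2 (1 + theta_1 psi_1) = 4 * (1 + (0.779)(0.029)) = 4 * 1.022591 = 4.090364
  c_1 = sigma^2 theta_1 = 4 * (0.779) = 3.116
  c_2 = 0
Equations for k = 0 and k = 1 (AR order 1):
  gamma(0) = phi_1 gamma(1) + c_0
  gamma(1) = phi_1 gamma(0) + c_1
Substituting the second into the first: gamma(0) (1 - phi_1^2) = c_0 + phi_1 c_1, so
  gamma(0) = (c_0 + phi_1 c_1) / (1 - phi_1^2) = (4.090364 + (-0.75)(3.116)) / (1 - (-0.75)^2) = 1.753364 / 0.4375 = 4.007689.
  gamma(1) = phi_1 gamma(0) + c_1 = (-0.75)(4.007689) + (3.116) = 0.110233.
For k = 2 (> q): gamma(2) = phi_1 gamma(1) = (-0.75)(0.110233) = -0.082675.
Therefore gamma(2) = -0.0827 (to 4 decimal places).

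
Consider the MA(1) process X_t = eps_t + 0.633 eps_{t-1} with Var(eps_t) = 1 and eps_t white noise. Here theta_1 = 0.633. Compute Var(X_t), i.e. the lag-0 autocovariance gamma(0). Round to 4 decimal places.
\gamma(0) = 1.4007

For an MA(q) process X_t = eps_t + sum_i theta_i eps_{t-i} with
Var(eps_t) = sigma^2, the variance is
  gamma(0) = sigma^2 * (1 + sum_i theta_i^2).
  sum_i theta_i^2 = (0.633)^2 = 0.400689.
  gamma(0) = 1 * (1 + 0.400689) = 1 * 1.400689 = 1.400689, which rounds to 1.4007.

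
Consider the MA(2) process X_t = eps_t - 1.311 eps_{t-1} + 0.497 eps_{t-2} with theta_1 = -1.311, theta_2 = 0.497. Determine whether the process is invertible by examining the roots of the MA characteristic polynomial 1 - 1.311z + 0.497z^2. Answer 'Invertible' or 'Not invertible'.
\text{Invertible}

The MA(q) characteristic polynomial is P(z) = 1 - 1.311z + 0.497z^2.
Invertibility requires all roots to lie outside the unit circle, i.e. |z| > 1 for every root.
Set 1 + (-1.311) z + (0.497) z^2 = 0, i.e. a z^2 + b z + c = 0 with a = 0.497, b = -1.311, c = 1.
Discriminant D = b^2 - 4ac = (-1.311)^2 - 4*(0.497)*1 = 1.718721 - (1.988) = -0.269279.
D < 0, so the roots are the complex-conjugate pair z = (-b +/- i sqrt(-D)) / (2a) = 1.3189 +/- 0.5221i.
For a conjugate pair |z|^2 = z * conj(z) = (product of roots) = c/a = 1/(0.497) = 2.012072, so |z| = sqrt(2.012072) = 1.4185 for both roots.
Moduli of all roots: 1.4185, 1.4185.
All moduli strictly greater than 1? Yes.
Verdict: Invertible.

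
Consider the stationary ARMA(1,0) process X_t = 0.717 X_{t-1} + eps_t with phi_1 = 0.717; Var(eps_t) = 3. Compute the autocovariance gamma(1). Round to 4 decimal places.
\gamma(1) = 4.4267

Multiply the model equation by X_{t-k} and take expectations. With theta_0 = psi_0 = 1 and psi_j the MA(infinity) weights, this gives
  gamma(k) - sum_i phi_i gamma(k-i) = c_k,
  c_k = sigma^2 * sum_{j=k..q} theta_j psi_{j-k}   (c_k = 0 for k > q),
using gamma(-m) = gamma(m).
Pure AR (q = 0): c_0 = sigma^2 = 3, c_k = 0 for k >= 1.
Equations for k = 0 and k = 1 (AR order 1):
  gamma(0) = phi_1 gamma(1) + c_0
  gamma(1) = phi_1 gamma(0) + c_1
Substituting the second into the first: gamma(0) (1 - phi_1^2) = c_0 + phi_1 c_1, so
  gamma(0) = c_0 / (1 - phi_1^2) = 3 / (1 - (0.717)^2) = 3 / 0.485911 = 6.17397.
  gamma(1) = phi_1 gamma(0) = (0.717)(6.17397) = 4.426737.
Therefore gamma(1) = 4.4267 (to 4 decimal places).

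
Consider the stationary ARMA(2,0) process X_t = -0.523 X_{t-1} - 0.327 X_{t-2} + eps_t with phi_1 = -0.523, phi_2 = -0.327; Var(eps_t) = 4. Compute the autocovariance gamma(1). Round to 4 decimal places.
\gamma(1) = -2.0899

Multiply the model equation by X_{t-k} and take expectations. With theta_0 = psi_0 = 1 and psi_j the MA(infinity) weights, this gives
  gamma(k) - sum_i phi_i gamma(k-i) = c_k,
  c_k = sigma^2 * sum_{j=k..q} theta_j psi_{j-k}   (c_k = 0 for k > q),
using gamma(-m) = gamma(m).
Pure AR (q = 0): c_0 = sigma^2 = 4, c_k = 0 for k >= 1.
Equations for k = 0, 1, 2 (AR order 2, c_2 = 0):
  (E0) gamma(0) = phi_1 gamma(1) + phi_2 gamma(2) + c_0
  (E1) gamma(1) = phi_1 gamma(0) + phi_2 gamma(1) + c_1
  (E2) gamma(2) = phi_1 gamma(1) + phi_2 gamma(0)
From (E1): gamma(1) = A gamma(0) + B with
  A = phi_1 / (1 - phi_2) = -0.523 / 1.327 = -0.394122,   B = c_1 / (1 - phi_2) = 0 / 1.327 = 0.
Insert (E2) into (E0): gamma(0) (1 - phi_2^2) = phi_1 (1 + phi_2) gamma(1) + c_0.
  phi_1 (1 + phi_2) = (-0.523)(0.673) = -0.351979,   1 - phi_2^2 = 0.893071.
Replace gamma(1) by A gamma(0) + B and collect gamma(0):
  gamma(0) [0.893071 - (-0.351979)(-0.394122)] = c_0 = 4
  gamma(0) * 0.754348 = 4
  gamma(0) = 4 / 0.754348 = 5.30259.
  gamma(1) = A gamma(0) = (-0.394122)(5.30259) = -2.089868.
Therefore gamma(1) = -2.0899 (to 4 decimal places).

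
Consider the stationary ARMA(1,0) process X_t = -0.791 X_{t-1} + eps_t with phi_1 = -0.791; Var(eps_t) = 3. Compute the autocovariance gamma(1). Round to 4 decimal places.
\gamma(1) = -6.3395

Multiply the model equation by X_{t-k} and take expectations. With theta_0 = psi_0 = 1 and psi_j the MA(infinity) weights, this gives
  gamma(k) - sum_i phi_i gamma(k-i) = c_k,
  c_k = sigma^2 * sum_{j=k..q} theta_j psi_{j-k}   (c_k = 0 for k > q),
using gamma(-m) = gamma(m).
Pure AR (q = 0): c_0 = sigma^2 = 3, c_k = 0 for k >= 1.
Equations for k = 0 and k = 1 (AR order 1):
  gamma(0) = phi_1 gamma(1) + c_0
  gamma(1) = phi_1 gamma(0) + c_1
Substituting the second into the first: gamma(0) (1 - phi_1^2) = c_0 + phi_1 c_1, so
  gamma(0) = c_0 / (1 - phi_1^2) = 3 / (1 - (-0.791)^2) = 3 / 0.374319 = 8.014554.
  gamma(1) = phi_1 gamma(0) = (-0.791)(8.014554) = -6.339513.
Therefore gamma(1) = -6.3395 (to 4 decimal places).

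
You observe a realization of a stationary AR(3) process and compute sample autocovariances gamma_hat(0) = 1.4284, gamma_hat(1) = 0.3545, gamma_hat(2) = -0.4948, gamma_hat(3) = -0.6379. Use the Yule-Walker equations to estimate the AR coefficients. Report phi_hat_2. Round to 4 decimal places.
\hat\phi_{2} = -0.3340

The Yule-Walker equations for an AR(p) process read, in matrix form,
  Gamma_p phi = r_p,   with   (Gamma_p)_{ij} = gamma(|i - j|),
                       (r_p)_i = gamma(i),   i,j = 1..p.
Substitute the sample gammas (Toeplitz matrix and right-hand side of size 3):
  Gamma_p = [[1.4284, 0.3545, -0.4948], [0.3545, 1.4284, 0.3545], [-0.4948, 0.3545, 1.4284]]
  r_p     = [0.3545, -0.4948, -0.6379]
Written out (R1..R3):
  (R1) 1.4284 phi_1 + 0.3545 phi_2 - 0.4948 phi_3 = 0.3545
  (R2) 0.3545 phi_1 + 1.4284 phi_2 + 0.3545 phi_3 = -0.4948
  (R3) -0.4948 phi_1 + 0.3545 phi_2 + 1.4284 phi_3 = -0.6379
Gaussian elimination:
  R2 <- R2 - (0.3545/1.4284) R1 = R2 - (0.24818) R1:  1.34042 phi_2 + 0.477299 phi_3 = -0.58278
  R3 <- R3 - (-0.4948/1.4284) R1 = R3 - (-0.346402) R1:  0.477299 phi_2 + 1.257001 phi_3 = -0.515101
  R3 <- R3 - (0.477299/1.34042) R2 = R3 - (0.356082) R2:  1.087043 phi_3 = -0.307583
Back-substitution:
  phi_hat_3 = -0.307583 / 1.087043 = -0.282954
  phi_hat_2 = (-0.58278 - (0.477299)(-0.282954)) / 1.34042 = -0.334019
  phi_hat_1 = (0.3545 - (0.3545)(-0.334019) - (-0.4948)(-0.282954)) / 1.4284 = 0.233061
So phi_hat = [0.2331, -0.3340, -0.2830].
Therefore phi_hat_2 = -0.3340.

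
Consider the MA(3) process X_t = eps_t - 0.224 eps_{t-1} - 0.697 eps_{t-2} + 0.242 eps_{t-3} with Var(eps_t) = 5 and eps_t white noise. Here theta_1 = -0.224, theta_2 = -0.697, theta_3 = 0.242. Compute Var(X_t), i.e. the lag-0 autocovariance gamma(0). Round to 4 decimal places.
\gamma(0) = 7.9727

For an MA(q) process X_t = eps_t + sum_i theta_i eps_{t-i} with
Var(eps_t) = sigma^2, the variance is
  gamma(0) = sigma^2 * (1 + sum_i theta_i^2).
  sum_i theta_i^2 = (-0.224)^2 + (-0.697)^2 + (0.242)^2 = 0.050176 + 0.485809 + 0.058564 = 0.594549.
  gamma(0) = 5 * (1 + 0.594549) = 5 * 1.594549 = 7.972745, which rounds to 7.9727.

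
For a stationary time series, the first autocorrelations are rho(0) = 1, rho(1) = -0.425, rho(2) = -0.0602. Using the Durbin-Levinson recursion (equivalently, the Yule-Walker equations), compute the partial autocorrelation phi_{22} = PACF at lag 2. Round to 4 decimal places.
\phi_{22} = -0.2939

The PACF at lag k is phi_{kk}, the last component of the solution
to the Yule-Walker system G_k phi = r_k where
  (G_k)_{ij} = rho(|i - j|), (r_k)_i = rho(i), i,j = 1..k.
Equivalently, Durbin-Levinson gives phi_{kk} iteratively:
  phi_{11} = rho(1)
  phi_{kk} = [rho(k) - sum_{j=1..k-1} phi_{k-1,j} rho(k-j)]
            / [1 - sum_{j=1..k-1} phi_{k-1,j} rho(j)],
  phi_{k,j} = phi_{k-1,j} - phi_{kk} phi_{k-1,k-j},  j = 1..k-1.
Step k = 1:
  phi_11 = rho(1) = -0.425.
Step k = 2:
  phi_22 = [rho(2) - phi_11 rho(1)] / [1 - phi_11 rho(1)] = [-0.0602 - (-0.425)(-0.425)] / [1 - (-0.425)(-0.425)]
         = -0.240825 / 0.819375 = -0.2939.
Therefore phi_{22} = -0.2939.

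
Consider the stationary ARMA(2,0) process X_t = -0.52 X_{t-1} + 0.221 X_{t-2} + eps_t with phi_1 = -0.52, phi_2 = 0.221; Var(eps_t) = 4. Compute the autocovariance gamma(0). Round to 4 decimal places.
\gamma(0) = 7.5853

Multiply the model equation by X_{t-k} and take expectations. With theta_0 = psi_0 = 1 and psi_j the MA(infinity) weights, this gives
  gamma(k) - sum_i phi_i gamma(k-i) = c_k,
  c_k = sigma^2 * sum_{j=k..q} theta_j psi_{j-k}   (c_k = 0 for k > q),
using gamma(-m) = gamma(m).
Pure AR (q = 0): c_0 = sigma^2 = 4, c_k = 0 for k >= 1.
Equations for k = 0, 1, 2 (AR order 2, c_2 = 0):
  (E0) gamma(0) = phi_1 gamma(1) + phi_2 gamma(2) + c_0
  (E1) gamma(1) = phi_1 gamma(0) + phi_2 gamma(1) + c_1
  (E2) gamma(2) = phi_1 gamma(1) + phi_2 gamma(0)
From (E1): gamma(1) = A gamma(0) + B with
  A = phi_1 / (1 - phi_2) = -0.52 / 0.779 = -0.667522,   B = c_1 / (1 - phi_2) = 0 / 0.779 = 0.
Insert (E2) into (E0): gamma(0) (1 - phi_2^2) = phi_1 (1 + phi_2) gamma(1) + c_0.
  phi_1 (1 + phi_2) = (-0.52)(1.221) = -0.63492,   1 - phi_2^2 = 0.951159.
Replace gamma(1) by A gamma(0) + B and collect gamma(0):
  gamma(0) [0.951159 - (-0.63492)(-0.667522)] = c_0 = 4
  gamma(0) * 0.527336 = 4
  gamma(0) = 4 / 0.527336 = 7.585302.
Therefore gamma(0) = 7.5853 (to 4 decimal places).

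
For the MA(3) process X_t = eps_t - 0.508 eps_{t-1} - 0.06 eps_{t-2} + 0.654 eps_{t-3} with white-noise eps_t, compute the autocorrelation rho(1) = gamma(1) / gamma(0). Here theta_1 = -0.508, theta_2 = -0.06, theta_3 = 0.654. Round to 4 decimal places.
\rho(1) = -0.3059

For an MA(q) process with theta_0 = 1, the autocovariance is
  gamma(k) = sigma^2 * sum_{i=0..q-k} theta_i * theta_{i+k},
and rho(k) = gamma(k) / gamma(0). Sigma^2 cancels.
  numerator   = (1)*(-0.508) + (-0.508)*(-0.06) + (-0.06)*(0.654) = -0.51676.
  denominator = (1)^2 + (-0.508)^2 + (-0.06)^2 + (0.654)^2 = 1.68938.
  rho(1) = -0.51676 / 1.68938 = -0.3059.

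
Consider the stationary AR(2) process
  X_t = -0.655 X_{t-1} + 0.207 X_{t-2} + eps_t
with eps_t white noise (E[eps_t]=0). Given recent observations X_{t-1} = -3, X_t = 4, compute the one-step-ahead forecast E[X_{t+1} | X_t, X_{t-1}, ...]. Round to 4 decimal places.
E[X_{t+1} \mid \mathcal F_t] = -3.2410

For an AR(p) model X_t = c + sum_i phi_i X_{t-i} + eps_t, the
one-step-ahead conditional mean is
  E[X_{t+1} | X_t, ...] = c + sum_i phi_i X_{t+1-i}.
Substitute known values:
  E[X_{t+1} | ...] = (-0.655) * (4) + (0.207) * (-3)
                   = -3.2410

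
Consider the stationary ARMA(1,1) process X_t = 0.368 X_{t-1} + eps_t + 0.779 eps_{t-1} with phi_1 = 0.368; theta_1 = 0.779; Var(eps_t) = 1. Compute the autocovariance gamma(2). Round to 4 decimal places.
\gamma(2) = 0.6282

Multiply the model equation by X_{t-k} and take expectations. With theta_0 = psi_0 = 1 and psi_j the MA(infinity) weights, this gives
  gamma(k) - sum_i phi_i gamma(k-i) = c_k,
  c_k = sigma^2 * sum_{j=k..q} theta_j psi_{j-k}   (c_k = 0 for k > q),
using gamma(-m) = gamma(m).
psi-weights needed (psi_j = theta_j + sum_i phi_i psi_{j-i}):
  psi_1 = theta_1 + phi_1 = 0.779 + (0.368) = 1.147
Right-hand sides:
  c_0 = sigma^2 (1 + theta_1 psi_1) = 1 * (1 + (0.779)(1.147)) = 1 * 1.893513 = 1.893513
  c_1 = sigma^2 theta_1 = 1 * (0.779) = 0.779
  c_2 = 0
Equations for k = 0 and k = 1 (AR order 1):
  gamma(0) = phi_1 gamma(1) + c_0
  gamma(1) = phi_1 gamma(0) + c_1
Substituting the second into the first: gamma(0) (1 - phi_1^2) = c_0 + phi_1 c_1, so
  gamma(0) = (c_0 + phi_1 c_1) / (1 - phi_1^2) = (1.893513 + (0.368)(0.779)) / (1 - (0.368)^2) = 2.180185 / 0.864576 = 2.521681.
  gamma(1) = phi_1 gamma(0) + c_1 = (0.368)(2.521681) + (0.779) = 1.706979.
For k = 2 (> q): gamma(2) = phi_1 gamma(1) = (0.368)(1.706979) = 0.628168.
Therefore gamma(2) = 0.6282 (to 4 decimal places).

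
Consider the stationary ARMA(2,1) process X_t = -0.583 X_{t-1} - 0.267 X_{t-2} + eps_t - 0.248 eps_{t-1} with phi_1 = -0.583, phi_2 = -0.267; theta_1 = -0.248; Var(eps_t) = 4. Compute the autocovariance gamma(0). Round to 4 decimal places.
\gamma(0) = 7.0470

Multiply the model equation by X_{t-k} and take expectations. With theta_0 = psi_0 = 1 and psi_j the MA(infinity) weights, this gives
  gamma(k) - sum_i phi_i gamma(k-i) = c_k,
  c_k = sigma^2 * sum_{j=k..q} theta_j psi_{j-k}   (c_k = 0 for k > q),
using gamma(-m) = gamma(m).
psi-weights needed (psi_j = theta_j + sum_i phi_i psi_{j-i}):
  psi_1 = theta_1 + phi_1 = -0.248 + (-0.583) = -0.831
Right-hand sides:
  c_0 = sigma^2 (1 + theta_1 psi_1) = 4 * (1 + (-0.248)(-0.831)) = 4 * 1.206088 = 4.824352
  c_1 = sigma^2 theta_1 = 4 * (-0.248) = -0.992
  c_2 = 0
Equations for k = 0, 1, 2 (AR order 2, c_2 = 0):
  (E0) gamma(0) = phi_1 gamma(1) + phi_2 gamma(2) + c_0
  (E1) gamma(1) = phi_1 gamma(0) + phi_2 gamma(1) + c_1
  (E2) gamma(2) = phi_1 gamma(1) + phi_2 gamma(0)
From (E1): gamma(1) = A gamma(0) + B with
  A = phi_1 / (1 - phi_2) = -0.583 / 1.267 = -0.460142,   B = c_1 / (1 - phi_2) = -0.992 / 1.267 = -0.782952.
Insert (E2) into (E0): gamma(0) (1 - phi_2^2) = phi_1 (1 + phi_2) gamma(1) + c_0.
  phi_1 (1 + phi_2) = (-0.583)(0.733) = -0.427339,   1 - phi_2^2 = 0.928711.
Replace gamma(1) by A gamma(0) + B and collect gamma(0):
  gamma(0) [0.928711 - (-0.427339)(-0.460142)] = (-0.427339)(-0.782952) + 4.824352
  gamma(0) * 0.732074 = 5.158938
  gamma(0) = 5.158938 / 0.732074 = 7.047014.
Therefore gamma(0) = 7.0470 (to 4 decimal places).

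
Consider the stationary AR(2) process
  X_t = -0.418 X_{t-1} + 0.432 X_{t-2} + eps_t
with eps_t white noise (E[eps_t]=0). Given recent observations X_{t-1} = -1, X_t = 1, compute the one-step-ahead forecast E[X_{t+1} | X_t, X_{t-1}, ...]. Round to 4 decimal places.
E[X_{t+1} \mid \mathcal F_t] = -0.8500

For an AR(p) model X_t = c + sum_i phi_i X_{t-i} + eps_t, the
one-step-ahead conditional mean is
  E[X_{t+1} | X_t, ...] = c + sum_i phi_i X_{t+1-i}.
Substitute known values:
  E[X_{t+1} | ...] = (-0.418) * (1) + (0.432) * (-1)
                   = -0.8500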